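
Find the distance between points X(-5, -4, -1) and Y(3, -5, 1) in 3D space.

d = √[(x₂-x₁)² + (y₂-y₁)² + (z₂-z₁)²]
  = √[8² + (-1)² + 2²]
  = √[64 + 1 + 4]
  = √69
  ≈ 8.307

8.307


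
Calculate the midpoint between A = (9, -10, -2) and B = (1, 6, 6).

M = ((x₁+x₂)/2, (y₁+y₂)/2, (z₁+z₂)/2)
  = ((9 + 1)/2, (-10 + 6)/2, (-2 + 6)/2)
  = (10/2, -4/2, 4/2)
  = (5, -2, 2)

(5, -2, 2)


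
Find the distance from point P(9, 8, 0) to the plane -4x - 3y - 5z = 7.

distance = |a·x₀ + b·y₀ + c·z₀ - d| / √(a² + b² + c²)
  = |(-4)·9 + (-3)·8 + (-5)·0 - 7| / √((-4)² + (-3)² + (-5)²)
  = |-36 - 24 + 0 - 7| / √(16 + 9 + 25)
  = |-67| / √50
  = 67 / 7.071
  ≈ 9.475

9.475


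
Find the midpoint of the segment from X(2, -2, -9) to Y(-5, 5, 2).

M = ((x₁+x₂)/2, (y₁+y₂)/2, (z₁+z₂)/2)
  = ((2 - 5)/2, (-2 + 5)/2, (-9 + 2)/2)
  = (-3/2, 3/2, -7/2)
  = (-1.5, 1.5, -3.5)

(-1.5, 1.5, -3.5)


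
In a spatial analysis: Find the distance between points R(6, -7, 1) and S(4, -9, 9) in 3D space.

d = √[(x₂-x₁)² + (y₂-y₁)² + (z₂-z₁)²]
  = √[(-2)² + (-2)² + 8²]
  = √[4 + 4 + 64]
  = √72
  ≈ 8.485

8.485


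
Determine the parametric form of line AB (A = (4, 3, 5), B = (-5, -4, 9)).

Direction vector d = B - A = (-5 - 4, -4 - 3, 9 - 5) = (-9, -7, 4)
Parametric form r = A + t·d:
x = 4 - 9t, y = 3 - 7t, z = 5 + 4t

x = 4 - 9t, y = 3 - 7t, z = 5 + 4t


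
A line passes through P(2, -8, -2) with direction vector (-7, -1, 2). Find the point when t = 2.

P(t) = P + t·d
  = (2 + (-7)·2, -8 + (-1)·2, -2 + 2·2)
  = (2 - 14, -8 - 2, -2 + 4)
  = (-12, -10, 2)

(-12, -10, 2)


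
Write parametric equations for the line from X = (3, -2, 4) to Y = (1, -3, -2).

Direction vector d = Y - X = (1 - 3, -3 + 2, -2 - 4) = (-2, -1, -6)
Parametric form r = X + t·d:
x = 3 - 2t, y = -2 - t, z = 4 - 6t

x = 3 - 2t, y = -2 - t, z = 4 - 6t


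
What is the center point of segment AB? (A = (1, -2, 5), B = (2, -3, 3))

M = ((x₁+x₂)/2, (y₁+y₂)/2, (z₁+z₂)/2)
  = ((1 + 2)/2, (-2 - 3)/2, (5 + 3)/2)
  = (3/2, -5/2, 8/2)
  = (1.5, -2.5, 4)

(1.5, -2.5, 4)


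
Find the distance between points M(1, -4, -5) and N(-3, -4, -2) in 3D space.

d = √[(x₂-x₁)² + (y₂-y₁)² + (z₂-z₁)²]
  = √[(-4)² + 0² + 3²]
  = √[16 + 0 + 9]
  = √25
  ≈ 5

5


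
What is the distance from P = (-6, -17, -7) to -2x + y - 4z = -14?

distance = |a·x₀ + b·y₀ + c·z₀ - d| / √(a² + b² + c²)
  = |(-2)·(-6) + 1·(-17) + (-4)·(-7) - (-14)| / √((-2)² + 1² + (-4)²)
  = |12 - 17 + 28 + 14| / √(4 + 1 + 16)
  = |37| / √21
  = 37 / 4.583
  ≈ 8.074

8.074


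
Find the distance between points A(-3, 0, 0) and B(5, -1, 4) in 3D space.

d = √[(x₂-x₁)² + (y₂-y₁)² + (z₂-z₁)²]
  = √[8² + (-1)² + 4²]
  = √[64 + 1 + 16]
  = √81
  ≈ 9

9


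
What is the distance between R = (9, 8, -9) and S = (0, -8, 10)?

d = √[(x₂-x₁)² + (y₂-y₁)² + (z₂-z₁)²]
  = √[(-9)² + (-16)² + 19²]
  = √[81 + 256 + 361]
  = √698
  ≈ 26.42

26.42


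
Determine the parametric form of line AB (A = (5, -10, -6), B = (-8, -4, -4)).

Direction vector d = B - A = (-8 - 5, -4 + 10, -4 + 6) = (-13, 6, 2)
Parametric form r = A + t·d:
x = 5 - 13t, y = -10 + 6t, z = -6 + 2t

x = 5 - 13t, y = -10 + 6t, z = -6 + 2t


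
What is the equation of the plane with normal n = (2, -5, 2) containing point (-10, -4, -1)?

The plane through P with normal n = (a, b, c) satisfies n·(r - P) = 0,
i.e. ax + by + cz = a·x₀ + b·y₀ + c·z₀.
d = 2·(-10) + (-5)·(-4) + 2·(-1)
  = -20 + 20 - 2
  = -2
Equation: 2x - 5y + 2z = -2

2x - 5y + 2z = -2


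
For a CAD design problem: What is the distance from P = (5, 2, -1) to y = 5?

distance = |a·x₀ + b·y₀ + c·z₀ - d| / √(a² + b² + c²)
  = |0·5 + 1·2 + 0·(-1) - 5| / √(0² + 1² + 0²)
  = |0 + 2 + 0 - 5| / √(0 + 1 + 0)
  = |-3| / √1
  = 3 / 1
  ≈ 3

3


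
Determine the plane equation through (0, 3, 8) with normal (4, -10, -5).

The plane through P with normal n = (a, b, c) satisfies n·(r - P) = 0,
i.e. ax + by + cz = a·x₀ + b·y₀ + c·z₀.
d = 4·0 + (-10)·3 + (-5)·8
  = 0 - 30 - 40
  = -70
Equation: 4x - 10y - 5z = -70

4x - 10y - 5z = -70


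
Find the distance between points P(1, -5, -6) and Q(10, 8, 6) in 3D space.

d = √[(x₂-x₁)² + (y₂-y₁)² + (z₂-z₁)²]
  = √[9² + 13² + 12²]
  = √[81 + 169 + 144]
  = √394
  ≈ 19.85

19.85


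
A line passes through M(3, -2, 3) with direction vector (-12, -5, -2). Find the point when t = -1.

P(t) = M + t·d
  = (3 + (-12)·(-1), -2 + (-5)·(-1), 3 + (-2)·(-1))
  = (3 + 12, -2 + 5, 3 + 2)
  = (15, 3, 5)

(15, 3, 5)


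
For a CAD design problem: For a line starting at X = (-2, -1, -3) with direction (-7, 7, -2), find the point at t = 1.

P(t) = X + t·d
  = (-2 + (-7)·1, -1 + 7·1, -3 + (-2)·1)
  = (-2 - 7, -1 + 7, -3 - 2)
  = (-9, 6, -5)

(-9, 6, -5)


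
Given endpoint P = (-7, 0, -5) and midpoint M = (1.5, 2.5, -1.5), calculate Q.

Q = 2M - P
  = (2·1.5 - (-7), 2·2.5 - 0, 2·(-1.5) - (-5))
  = (3 + 7, 5 + 0, -3 + 5)
  = (10, 5, 2)

(10, 5, 2)


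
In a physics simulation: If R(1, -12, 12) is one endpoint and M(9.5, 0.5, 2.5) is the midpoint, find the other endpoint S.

S = 2M - R
  = (2·9.5 - 1, 2·0.5 - (-12), 2·2.5 - 12)
  = (19 - 1, 1 + 12, 5 - 12)
  = (18, 13, -7)

(18, 13, -7)


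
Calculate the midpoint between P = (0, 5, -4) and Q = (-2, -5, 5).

M = ((x₁+x₂)/2, (y₁+y₂)/2, (z₁+z₂)/2)
  = ((0 - 2)/2, (5 - 5)/2, (-4 + 5)/2)
  = (-2/2, 0/2, 1/2)
  = (-1, 0, 0.5)

(-1, 0, 0.5)


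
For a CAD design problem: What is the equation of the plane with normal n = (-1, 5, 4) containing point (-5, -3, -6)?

The plane through P with normal n = (a, b, c) satisfies n·(r - P) = 0,
i.e. ax + by + cz = a·x₀ + b·y₀ + c·z₀.
d = (-1)·(-5) + 5·(-3) + 4·(-6)
  = 5 - 15 - 24
  = -34
Equation: -x + 5y + 4z = -34

-x + 5y + 4z = -34


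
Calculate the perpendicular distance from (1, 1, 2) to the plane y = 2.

distance = |a·x₀ + b·y₀ + c·z₀ - d| / √(a² + b² + c²)
  = |0·1 + 1·1 + 0·2 - 2| / √(0² + 1² + 0²)
  = |0 + 1 + 0 - 2| / √(0 + 1 + 0)
  = |-1| / √1
  = 1 / 1
  ≈ 1

1


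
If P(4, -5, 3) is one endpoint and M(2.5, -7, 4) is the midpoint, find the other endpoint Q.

Q = 2M - P
  = (2·2.5 - 4, 2·(-7) - (-5), 2·4 - 3)
  = (5 - 4, -14 + 5, 8 - 3)
  = (1, -9, 5)

(1, -9, 5)


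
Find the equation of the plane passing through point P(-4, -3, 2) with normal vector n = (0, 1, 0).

The plane through P with normal n = (a, b, c) satisfies n·(r - P) = 0,
i.e. ax + by + cz = a·x₀ + b·y₀ + c·z₀.
d = 0·(-4) + 1·(-3) + 0·2
  = 0 - 3 + 0
  = -3
Equation: y = -3

y = -3


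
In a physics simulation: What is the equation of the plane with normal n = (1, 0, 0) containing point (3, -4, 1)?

The plane through P with normal n = (a, b, c) satisfies n·(r - P) = 0,
i.e. ax + by + cz = a·x₀ + b·y₀ + c·z₀.
d = 1·3 + 0·(-4) + 0·1
  = 3 + 0 + 0
  = 3
Equation: x = 3

x = 3


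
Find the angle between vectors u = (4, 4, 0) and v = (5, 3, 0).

u·v = 4·5 + 4·3 + 0·0 = 20 + 12 + 0 = 32
|u| = √(4² + 4² + 0²) = √32 ≈ 5.657
|v| = √(5² + 3² + 0²) = √34 ≈ 5.831
cos θ = (u·v)/(|u||v|) = 32/(5.657·5.831) ≈ 0.9701
θ = arccos(0.9701) ≈ 14.04°

14.04°


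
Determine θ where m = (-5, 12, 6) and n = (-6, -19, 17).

m·n = (-5)·(-6) + 12·(-19) + 6·17 = 30 - 228 + 102 = -96
|m| = √((-5)² + 12² + 6²) = √205 ≈ 14.32
|n| = √((-6)² + (-19)² + 17²) = √686 ≈ 26.19
cos θ = (m·n)/(|m||n|) = -96/(14.32·26.19) ≈ -0.256
θ = arccos(-0.256) ≈ 104.8°

104.8°


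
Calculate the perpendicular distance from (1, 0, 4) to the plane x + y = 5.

distance = |a·x₀ + b·y₀ + c·z₀ - d| / √(a² + b² + c²)
  = |1·1 + 1·0 + 0·4 - 5| / √(1² + 1² + 0²)
  = |1 + 0 + 0 - 5| / √(1 + 1 + 0)
  = |-4| / √2
  = 4 / 1.414
  ≈ 2.828

2.828


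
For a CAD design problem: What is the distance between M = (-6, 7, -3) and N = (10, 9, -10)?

d = √[(x₂-x₁)² + (y₂-y₁)² + (z₂-z₁)²]
  = √[16² + 2² + (-7)²]
  = √[256 + 4 + 49]
  = √309
  ≈ 17.58

17.58


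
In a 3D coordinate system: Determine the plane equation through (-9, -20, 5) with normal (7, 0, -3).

The plane through P with normal n = (a, b, c) satisfies n·(r - P) = 0,
i.e. ax + by + cz = a·x₀ + b·y₀ + c·z₀.
d = 7·(-9) + 0·(-20) + (-3)·5
  = -63 + 0 - 15
  = -78
Equation: 7x - 3z = -78

7x - 3z = -78


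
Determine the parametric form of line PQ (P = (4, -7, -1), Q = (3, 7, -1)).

Direction vector d = Q - P = (3 - 4, 7 + 7, -1 + 1) = (-1, 14, 0)
Parametric form r = P + t·d:
x = 4 - t, y = -7 + 14t, z = -1

x = 4 - t, y = -7 + 14t, z = -1


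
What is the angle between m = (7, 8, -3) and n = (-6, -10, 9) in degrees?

m·n = 7·(-6) + 8·(-10) + (-3)·9 = -42 - 80 - 27 = -149
|m| = √(7² + 8² + (-3)²) = √122 ≈ 11.05
|n| = √((-6)² + (-10)² + 9²) = √217 ≈ 14.73
cos θ = (m·n)/(|m||n|) = -149/(11.05·14.73) ≈ -0.9157
θ = arccos(-0.9157) ≈ 156.3°

156.3°


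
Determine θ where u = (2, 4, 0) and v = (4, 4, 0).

u·v = 2·4 + 4·4 + 0·0 = 8 + 16 + 0 = 24
|u| = √(2² + 4² + 0²) = √20 ≈ 4.472
|v| = √(4² + 4² + 0²) = √32 ≈ 5.657
cos θ = (u·v)/(|u||v|) = 24/(4.472·5.657) ≈ 0.9487
θ = arccos(0.9487) ≈ 18.43°

18.43°


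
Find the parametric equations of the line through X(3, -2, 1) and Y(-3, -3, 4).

Direction vector d = Y - X = (-3 - 3, -3 + 2, 4 - 1) = (-6, -1, 3)
Parametric form r = X + t·d:
x = 3 - 6t, y = -2 - t, z = 1 + 3t

x = 3 - 6t, y = -2 - t, z = 1 + 3t


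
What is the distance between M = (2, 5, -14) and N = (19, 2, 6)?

d = √[(x₂-x₁)² + (y₂-y₁)² + (z₂-z₁)²]
  = √[17² + (-3)² + 20²]
  = √[289 + 9 + 400]
  = √698
  ≈ 26.42

26.42


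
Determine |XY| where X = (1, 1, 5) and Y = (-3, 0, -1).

d = √[(x₂-x₁)² + (y₂-y₁)² + (z₂-z₁)²]
  = √[(-4)² + (-1)² + (-6)²]
  = √[16 + 1 + 36]
  = √53
  ≈ 7.28

7.28


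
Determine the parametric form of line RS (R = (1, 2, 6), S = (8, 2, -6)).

Direction vector d = S - R = (8 - 1, 2 - 2, -6 - 6) = (7, 0, -12)
Parametric form r = R + t·d:
x = 1 + 7t, y = 2, z = 6 - 12t

x = 1 + 7t, y = 2, z = 6 - 12t


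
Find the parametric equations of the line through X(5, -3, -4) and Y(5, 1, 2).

Direction vector d = Y - X = (5 - 5, 1 + 3, 2 + 4) = (0, 4, 6)
Parametric form r = X + t·d:
x = 5, y = -3 + 4t, z = -4 + 6t

x = 5, y = -3 + 4t, z = -4 + 6t


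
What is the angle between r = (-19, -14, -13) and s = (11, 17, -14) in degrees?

r·s = (-19)·11 + (-14)·17 + (-13)·(-14) = -209 - 238 + 182 = -265
|r| = √((-19)² + (-14)² + (-13)²) = √726 ≈ 26.94
|s| = √(11² + 17² + (-14)²) = √606 ≈ 24.62
cos θ = (r·s)/(|r||s|) = -265/(26.94·24.62) ≈ -0.3995
θ = arccos(-0.3995) ≈ 113.5°

113.5°


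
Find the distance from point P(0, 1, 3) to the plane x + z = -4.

distance = |a·x₀ + b·y₀ + c·z₀ - d| / √(a² + b² + c²)
  = |1·0 + 0·1 + 1·3 - (-4)| / √(1² + 0² + 1²)
  = |0 + 0 + 3 + 4| / √(1 + 0 + 1)
  = |7| / √2
  = 7 / 1.414
  ≈ 4.95

4.95


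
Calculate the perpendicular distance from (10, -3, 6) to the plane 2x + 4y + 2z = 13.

distance = |a·x₀ + b·y₀ + c·z₀ - d| / √(a² + b² + c²)
  = |2·10 + 4·(-3) + 2·6 - 13| / √(2² + 4² + 2²)
  = |20 - 12 + 12 - 13| / √(4 + 16 + 4)
  = |7| / √24
  = 7 / 4.899
  ≈ 1.429

1.429


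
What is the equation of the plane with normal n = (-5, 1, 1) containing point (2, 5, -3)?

The plane through P with normal n = (a, b, c) satisfies n·(r - P) = 0,
i.e. ax + by + cz = a·x₀ + b·y₀ + c·z₀.
d = (-5)·2 + 1·5 + 1·(-3)
  = -10 + 5 - 3
  = -8
Equation: -5x + y + z = -8

-5x + y + z = -8


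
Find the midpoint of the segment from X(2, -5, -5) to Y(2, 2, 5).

M = ((x₁+x₂)/2, (y₁+y₂)/2, (z₁+z₂)/2)
  = ((2 + 2)/2, (-5 + 2)/2, (-5 + 5)/2)
  = (4/2, -3/2, 0/2)
  = (2, -1.5, 0)

(2, -1.5, 0)


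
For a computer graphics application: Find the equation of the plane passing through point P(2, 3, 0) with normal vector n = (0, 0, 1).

The plane through P with normal n = (a, b, c) satisfies n·(r - P) = 0,
i.e. ax + by + cz = a·x₀ + b·y₀ + c·z₀.
d = 0·2 + 0·3 + 1·0
  = 0 + 0 + 0
  = 0
Equation: z = 0

z = 0


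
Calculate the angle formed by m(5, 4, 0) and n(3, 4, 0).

m·n = 5·3 + 4·4 + 0·0 = 15 + 16 + 0 = 31
|m| = √(5² + 4² + 0²) = √41 ≈ 6.403
|n| = √(3² + 4² + 0²) = √25 ≈ 5
cos θ = (m·n)/(|m||n|) = 31/(6.403·5) ≈ 0.9683
θ = arccos(0.9683) ≈ 14.47°

14.47°


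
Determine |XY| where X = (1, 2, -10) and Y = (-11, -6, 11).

d = √[(x₂-x₁)² + (y₂-y₁)² + (z₂-z₁)²]
  = √[(-12)² + (-8)² + 21²]
  = √[144 + 64 + 441]
  = √649
  ≈ 25.48

25.48


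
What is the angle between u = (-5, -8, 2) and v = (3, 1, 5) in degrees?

u·v = (-5)·3 + (-8)·1 + 2·5 = -15 - 8 + 10 = -13
|u| = √((-5)² + (-8)² + 2²) = √93 ≈ 9.644
|v| = √(3² + 1² + 5²) = √35 ≈ 5.916
cos θ = (u·v)/(|u||v|) = -13/(9.644·5.916) ≈ -0.2279
θ = arccos(-0.2279) ≈ 103.2°

103.2°


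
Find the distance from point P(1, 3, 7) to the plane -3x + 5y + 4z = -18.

distance = |a·x₀ + b·y₀ + c·z₀ - d| / √(a² + b² + c²)
  = |(-3)·1 + 5·3 + 4·7 - (-18)| / √((-3)² + 5² + 4²)
  = |-3 + 15 + 28 + 18| / √(9 + 25 + 16)
  = |58| / √50
  = 58 / 7.071
  ≈ 8.202

8.202


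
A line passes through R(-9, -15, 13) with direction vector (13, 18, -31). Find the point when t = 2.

P(t) = R + t·d
  = (-9 + 13·2, -15 + 18·2, 13 + (-31)·2)
  = (-9 + 26, -15 + 36, 13 - 62)
  = (17, 21, -49)

(17, 21, -49)


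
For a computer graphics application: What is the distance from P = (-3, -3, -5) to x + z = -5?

distance = |a·x₀ + b·y₀ + c·z₀ - d| / √(a² + b² + c²)
  = |1·(-3) + 0·(-3) + 1·(-5) - (-5)| / √(1² + 0² + 1²)
  = |-3 + 0 - 5 + 5| / √(1 + 0 + 1)
  = |-3| / √2
  = 3 / 1.414
  ≈ 2.121

2.121


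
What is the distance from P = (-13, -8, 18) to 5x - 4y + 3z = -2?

distance = |a·x₀ + b·y₀ + c·z₀ - d| / √(a² + b² + c²)
  = |5·(-13) + (-4)·(-8) + 3·18 - (-2)| / √(5² + (-4)² + 3²)
  = |-65 + 32 + 54 + 2| / √(25 + 16 + 9)
  = |23| / √50
  = 23 / 7.071
  ≈ 3.253

3.253


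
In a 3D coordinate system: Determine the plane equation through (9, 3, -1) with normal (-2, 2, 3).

The plane through P with normal n = (a, b, c) satisfies n·(r - P) = 0,
i.e. ax + by + cz = a·x₀ + b·y₀ + c·z₀.
d = (-2)·9 + 2·3 + 3·(-1)
  = -18 + 6 - 3
  = -15
Equation: -2x + 2y + 3z = -15

-2x + 2y + 3z = -15


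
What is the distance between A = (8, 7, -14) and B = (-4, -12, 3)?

d = √[(x₂-x₁)² + (y₂-y₁)² + (z₂-z₁)²]
  = √[(-12)² + (-19)² + 17²]
  = √[144 + 361 + 289]
  = √794
  ≈ 28.18

28.18


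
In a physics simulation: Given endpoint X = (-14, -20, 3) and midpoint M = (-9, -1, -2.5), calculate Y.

Y = 2M - X
  = (2·(-9) - (-14), 2·(-1) - (-20), 2·(-2.5) - 3)
  = (-18 + 14, -2 + 20, -5 - 3)
  = (-4, 18, -8)

(-4, 18, -8)


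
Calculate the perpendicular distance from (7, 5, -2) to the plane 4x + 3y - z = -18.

distance = |a·x₀ + b·y₀ + c·z₀ - d| / √(a² + b² + c²)
  = |4·7 + 3·5 + (-1)·(-2) - (-18)| / √(4² + 3² + (-1)²)
  = |28 + 15 + 2 + 18| / √(16 + 9 + 1)
  = |63| / √26
  = 63 / 5.099
  ≈ 12.36

12.36


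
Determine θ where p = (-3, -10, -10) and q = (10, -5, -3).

p·q = (-3)·10 + (-10)·(-5) + (-10)·(-3) = -30 + 50 + 30 = 50
|p| = √((-3)² + (-10)² + (-10)²) = √209 ≈ 14.46
|q| = √(10² + (-5)² + (-3)²) = √134 ≈ 11.58
cos θ = (p·q)/(|p||q|) = 50/(14.46·11.58) ≈ 0.2988
θ = arccos(0.2988) ≈ 72.62°

72.62°


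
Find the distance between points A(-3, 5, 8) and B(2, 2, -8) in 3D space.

d = √[(x₂-x₁)² + (y₂-y₁)² + (z₂-z₁)²]
  = √[5² + (-3)² + (-16)²]
  = √[25 + 9 + 256]
  = √290
  ≈ 17.03

17.03


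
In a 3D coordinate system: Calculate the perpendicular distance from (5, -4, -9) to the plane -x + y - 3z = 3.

distance = |a·x₀ + b·y₀ + c·z₀ - d| / √(a² + b² + c²)
  = |(-1)·5 + 1·(-4) + (-3)·(-9) - 3| / √((-1)² + 1² + (-3)²)
  = |-5 - 4 + 27 - 3| / √(1 + 1 + 9)
  = |15| / √11
  = 15 / 3.317
  ≈ 4.523

4.523


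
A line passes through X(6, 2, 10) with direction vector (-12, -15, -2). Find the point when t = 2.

P(t) = X + t·d
  = (6 + (-12)·2, 2 + (-15)·2, 10 + (-2)·2)
  = (6 - 24, 2 - 30, 10 - 4)
  = (-18, -28, 6)

(-18, -28, 6)


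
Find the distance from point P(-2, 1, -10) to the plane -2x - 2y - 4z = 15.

distance = |a·x₀ + b·y₀ + c·z₀ - d| / √(a² + b² + c²)
  = |(-2)·(-2) + (-2)·1 + (-4)·(-10) - 15| / √((-2)² + (-2)² + (-4)²)
  = |4 - 2 + 40 - 15| / √(4 + 4 + 16)
  = |27| / √24
  = 27 / 4.899
  ≈ 5.511

5.511


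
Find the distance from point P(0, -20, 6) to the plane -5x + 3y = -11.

distance = |a·x₀ + b·y₀ + c·z₀ - d| / √(a² + b² + c²)
  = |(-5)·0 + 3·(-20) + 0·6 - (-11)| / √((-5)² + 3² + 0²)
  = |0 - 60 + 0 + 11| / √(25 + 9 + 0)
  = |-49| / √34
  = 49 / 5.831
  ≈ 8.403

8.403


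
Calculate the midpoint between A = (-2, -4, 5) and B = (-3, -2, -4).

M = ((x₁+x₂)/2, (y₁+y₂)/2, (z₁+z₂)/2)
  = ((-2 - 3)/2, (-4 - 2)/2, (5 - 4)/2)
  = (-5/2, -6/2, 1/2)
  = (-2.5, -3, 0.5)

(-2.5, -3, 0.5)


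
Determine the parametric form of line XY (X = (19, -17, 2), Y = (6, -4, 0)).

Direction vector d = Y - X = (6 - 19, -4 + 17, 0 - 2) = (-13, 13, -2)
Parametric form r = X + t·d:
x = 19 - 13t, y = -17 + 13t, z = 2 - 2t

x = 19 - 13t, y = -17 + 13t, z = 2 - 2t


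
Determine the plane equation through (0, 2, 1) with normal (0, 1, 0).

The plane through P with normal n = (a, b, c) satisfies n·(r - P) = 0,
i.e. ax + by + cz = a·x₀ + b·y₀ + c·z₀.
d = 0·0 + 1·2 + 0·1
  = 0 + 2 + 0
  = 2
Equation: y = 2

y = 2


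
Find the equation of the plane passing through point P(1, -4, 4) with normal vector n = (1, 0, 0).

The plane through P with normal n = (a, b, c) satisfies n·(r - P) = 0,
i.e. ax + by + cz = a·x₀ + b·y₀ + c·z₀.
d = 1·1 + 0·(-4) + 0·4
  = 1 + 0 + 0
  = 1
Equation: x = 1

x = 1


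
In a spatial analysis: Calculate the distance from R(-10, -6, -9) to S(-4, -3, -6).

d = √[(x₂-x₁)² + (y₂-y₁)² + (z₂-z₁)²]
  = √[6² + 3² + 3²]
  = √[36 + 9 + 9]
  = √54
  ≈ 7.348

7.348


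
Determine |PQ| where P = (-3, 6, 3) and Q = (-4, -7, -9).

d = √[(x₂-x₁)² + (y₂-y₁)² + (z₂-z₁)²]
  = √[(-1)² + (-13)² + (-12)²]
  = √[1 + 169 + 144]
  = √314
  ≈ 17.72

17.72


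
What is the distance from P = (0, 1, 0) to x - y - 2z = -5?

distance = |a·x₀ + b·y₀ + c·z₀ - d| / √(a² + b² + c²)
  = |1·0 + (-1)·1 + (-2)·0 - (-5)| / √(1² + (-1)² + (-2)²)
  = |0 - 1 + 0 + 5| / √(1 + 1 + 4)
  = |4| / √6
  = 4 / 2.449
  ≈ 1.633

1.633


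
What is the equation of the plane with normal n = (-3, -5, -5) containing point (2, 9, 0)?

The plane through P with normal n = (a, b, c) satisfies n·(r - P) = 0,
i.e. ax + by + cz = a·x₀ + b·y₀ + c·z₀.
d = (-3)·2 + (-5)·9 + (-5)·0
  = -6 - 45 + 0
  = -51
Equation: -3x - 5y - 5z = -51

-3x - 5y - 5z = -51


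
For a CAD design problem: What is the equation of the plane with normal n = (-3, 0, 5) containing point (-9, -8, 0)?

The plane through P with normal n = (a, b, c) satisfies n·(r - P) = 0,
i.e. ax + by + cz = a·x₀ + b·y₀ + c·z₀.
d = (-3)·(-9) + 0·(-8) + 5·0
  = 27 + 0 + 0
  = 27
Equation: -3x + 5z = 27

-3x + 5z = 27


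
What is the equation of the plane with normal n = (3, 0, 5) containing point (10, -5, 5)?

The plane through P with normal n = (a, b, c) satisfies n·(r - P) = 0,
i.e. ax + by + cz = a·x₀ + b·y₀ + c·z₀.
d = 3·10 + 0·(-5) + 5·5
  = 30 + 0 + 25
  = 55
Equation: 3x + 5z = 55

3x + 5z = 55


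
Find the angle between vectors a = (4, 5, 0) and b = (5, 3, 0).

a·b = 4·5 + 5·3 + 0·0 = 20 + 15 + 0 = 35
|a| = √(4² + 5² + 0²) = √41 ≈ 6.403
|b| = √(5² + 3² + 0²) = √34 ≈ 5.831
cos θ = (a·b)/(|a||b|) = 35/(6.403·5.831) ≈ 0.9374
θ = arccos(0.9374) ≈ 20.38°

20.38°


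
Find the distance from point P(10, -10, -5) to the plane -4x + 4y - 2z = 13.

distance = |a·x₀ + b·y₀ + c·z₀ - d| / √(a² + b² + c²)
  = |(-4)·10 + 4·(-10) + (-2)·(-5) - 13| / √((-4)² + 4² + (-2)²)
  = |-40 - 40 + 10 - 13| / √(16 + 16 + 4)
  = |-83| / √36
  = 83 / 6
  ≈ 13.83

13.83


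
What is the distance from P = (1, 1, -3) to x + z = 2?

distance = |a·x₀ + b·y₀ + c·z₀ - d| / √(a² + b² + c²)
  = |1·1 + 0·1 + 1·(-3) - 2| / √(1² + 0² + 1²)
  = |1 + 0 - 3 - 2| / √(1 + 0 + 1)
  = |-4| / √2
  = 4 / 1.414
  ≈ 2.828

2.828


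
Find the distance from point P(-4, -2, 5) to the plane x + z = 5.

distance = |a·x₀ + b·y₀ + c·z₀ - d| / √(a² + b² + c²)
  = |1·(-4) + 0·(-2) + 1·5 - 5| / √(1² + 0² + 1²)
  = |-4 + 0 + 5 - 5| / √(1 + 0 + 1)
  = |-4| / √2
  = 4 / 1.414
  ≈ 2.828

2.828


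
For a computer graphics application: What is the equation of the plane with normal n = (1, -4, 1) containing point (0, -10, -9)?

The plane through P with normal n = (a, b, c) satisfies n·(r - P) = 0,
i.e. ax + by + cz = a·x₀ + b·y₀ + c·z₀.
d = 1·0 + (-4)·(-10) + 1·(-9)
  = 0 + 40 - 9
  = 31
Equation: x - 4y + z = 31

x - 4y + z = 31


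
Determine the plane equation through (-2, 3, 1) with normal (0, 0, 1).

The plane through P with normal n = (a, b, c) satisfies n·(r - P) = 0,
i.e. ax + by + cz = a·x₀ + b·y₀ + c·z₀.
d = 0·(-2) + 0·3 + 1·1
  = 0 + 0 + 1
  = 1
Equation: z = 1

z = 1


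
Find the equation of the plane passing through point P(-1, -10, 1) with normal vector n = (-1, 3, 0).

The plane through P with normal n = (a, b, c) satisfies n·(r - P) = 0,
i.e. ax + by + cz = a·x₀ + b·y₀ + c·z₀.
d = (-1)·(-1) + 3·(-10) + 0·1
  = 1 - 30 + 0
  = -29
Equation: -x + 3y = -29

-x + 3y = -29


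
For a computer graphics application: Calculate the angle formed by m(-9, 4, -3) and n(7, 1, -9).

m·n = (-9)·7 + 4·1 + (-3)·(-9) = -63 + 4 + 27 = -32
|m| = √((-9)² + 4² + (-3)²) = √106 ≈ 10.3
|n| = √(7² + 1² + (-9)²) = √131 ≈ 11.45
cos θ = (m·n)/(|m||n|) = -32/(10.3·11.45) ≈ -0.2716
θ = arccos(-0.2716) ≈ 105.8°

105.8°


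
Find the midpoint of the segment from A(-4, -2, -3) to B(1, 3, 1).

M = ((x₁+x₂)/2, (y₁+y₂)/2, (z₁+z₂)/2)
  = ((-4 + 1)/2, (-2 + 3)/2, (-3 + 1)/2)
  = (-3/2, 1/2, -2/2)
  = (-1.5, 0.5, -1)

(-1.5, 0.5, -1)


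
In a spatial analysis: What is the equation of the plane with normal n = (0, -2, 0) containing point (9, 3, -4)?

The plane through P with normal n = (a, b, c) satisfies n·(r - P) = 0,
i.e. ax + by + cz = a·x₀ + b·y₀ + c·z₀.
d = 0·9 + (-2)·3 + 0·(-4)
  = 0 - 6 + 0
  = -6
Equation: -2y = -6

-2y = -6


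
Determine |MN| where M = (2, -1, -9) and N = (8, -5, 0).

d = √[(x₂-x₁)² + (y₂-y₁)² + (z₂-z₁)²]
  = √[6² + (-4)² + 9²]
  = √[36 + 16 + 81]
  = √133
  ≈ 11.53

11.53


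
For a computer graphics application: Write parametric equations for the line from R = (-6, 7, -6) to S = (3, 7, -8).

Direction vector d = S - R = (3 + 6, 7 - 7, -8 + 6) = (9, 0, -2)
Parametric form r = R + t·d:
x = -6 + 9t, y = 7, z = -6 - 2t

x = -6 + 9t, y = 7, z = -6 - 2t


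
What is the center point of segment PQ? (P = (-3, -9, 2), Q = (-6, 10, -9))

M = ((x₁+x₂)/2, (y₁+y₂)/2, (z₁+z₂)/2)
  = ((-3 - 6)/2, (-9 + 10)/2, (2 - 9)/2)
  = (-9/2, 1/2, -7/2)
  = (-4.5, 0.5, -3.5)

(-4.5, 0.5, -3.5)


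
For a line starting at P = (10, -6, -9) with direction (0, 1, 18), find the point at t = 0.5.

P(t) = P + t·d
  = (10 + 0·0.5, -6 + 1·0.5, -9 + 18·0.5)
  = (10 + 0, -6 + 0.5, -9 + 9)
  = (10, -5.5, 0)

(10, -5.5, 0)


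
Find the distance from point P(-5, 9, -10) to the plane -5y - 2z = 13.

distance = |a·x₀ + b·y₀ + c·z₀ - d| / √(a² + b² + c²)
  = |0·(-5) + (-5)·9 + (-2)·(-10) - 13| / √(0² + (-5)² + (-2)²)
  = |0 - 45 + 20 - 13| / √(0 + 25 + 4)
  = |-38| / √29
  = 38 / 5.385
  ≈ 7.056

7.056


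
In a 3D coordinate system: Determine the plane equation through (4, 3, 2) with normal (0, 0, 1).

The plane through P with normal n = (a, b, c) satisfies n·(r - P) = 0,
i.e. ax + by + cz = a·x₀ + b·y₀ + c·z₀.
d = 0·4 + 0·3 + 1·2
  = 0 + 0 + 2
  = 2
Equation: z = 2

z = 2


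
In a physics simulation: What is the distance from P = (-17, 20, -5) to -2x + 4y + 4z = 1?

distance = |a·x₀ + b·y₀ + c·z₀ - d| / √(a² + b² + c²)
  = |(-2)·(-17) + 4·20 + 4·(-5) - 1| / √((-2)² + 4² + 4²)
  = |34 + 80 - 20 - 1| / √(4 + 16 + 16)
  = |93| / √36
  = 93 / 6
  ≈ 15.5

15.5


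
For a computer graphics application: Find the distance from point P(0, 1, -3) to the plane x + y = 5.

distance = |a·x₀ + b·y₀ + c·z₀ - d| / √(a² + b² + c²)
  = |1·0 + 1·1 + 0·(-3) - 5| / √(1² + 1² + 0²)
  = |0 + 1 + 0 - 5| / √(1 + 1 + 0)
  = |-4| / √2
  = 4 / 1.414
  ≈ 2.828

2.828


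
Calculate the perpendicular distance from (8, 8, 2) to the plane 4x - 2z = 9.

distance = |a·x₀ + b·y₀ + c·z₀ - d| / √(a² + b² + c²)
  = |4·8 + 0·8 + (-2)·2 - 9| / √(4² + 0² + (-2)²)
  = |32 + 0 - 4 - 9| / √(16 + 0 + 4)
  = |19| / √20
  = 19 / 4.472
  ≈ 4.249

4.249


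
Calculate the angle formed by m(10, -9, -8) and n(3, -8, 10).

m·n = 10·3 + (-9)·(-8) + (-8)·10 = 30 + 72 - 80 = 22
|m| = √(10² + (-9)² + (-8)²) = √245 ≈ 15.65
|n| = √(3² + (-8)² + 10²) = √173 ≈ 13.15
cos θ = (m·n)/(|m||n|) = 22/(15.65·13.15) ≈ 0.1069
θ = arccos(0.1069) ≈ 83.87°

83.87°


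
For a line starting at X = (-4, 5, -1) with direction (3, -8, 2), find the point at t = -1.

P(t) = X + t·d
  = (-4 + 3·(-1), 5 + (-8)·(-1), -1 + 2·(-1))
  = (-4 - 3, 5 + 8, -1 - 2)
  = (-7, 13, -3)

(-7, 13, -3)


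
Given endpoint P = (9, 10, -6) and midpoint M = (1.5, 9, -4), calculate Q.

Q = 2M - P
  = (2·1.5 - 9, 2·9 - 10, 2·(-4) - (-6))
  = (3 - 9, 18 - 10, -8 + 6)
  = (-6, 8, -2)

(-6, 8, -2)


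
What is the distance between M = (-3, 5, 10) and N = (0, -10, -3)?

d = √[(x₂-x₁)² + (y₂-y₁)² + (z₂-z₁)²]
  = √[3² + (-15)² + (-13)²]
  = √[9 + 225 + 169]
  = √403
  ≈ 20.07

20.07


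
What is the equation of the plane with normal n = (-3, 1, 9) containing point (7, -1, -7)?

The plane through P with normal n = (a, b, c) satisfies n·(r - P) = 0,
i.e. ax + by + cz = a·x₀ + b·y₀ + c·z₀.
d = (-3)·7 + 1·(-1) + 9·(-7)
  = -21 - 1 - 63
  = -85
Equation: -3x + y + 9z = -85

-3x + y + 9z = -85


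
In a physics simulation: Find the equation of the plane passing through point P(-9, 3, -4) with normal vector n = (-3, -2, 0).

The plane through P with normal n = (a, b, c) satisfies n·(r - P) = 0,
i.e. ax + by + cz = a·x₀ + b·y₀ + c·z₀.
d = (-3)·(-9) + (-2)·3 + 0·(-4)
  = 27 - 6 + 0
  = 21
Equation: -3x - 2y = 21

-3x - 2y = 21


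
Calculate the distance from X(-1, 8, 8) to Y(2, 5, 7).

d = √[(x₂-x₁)² + (y₂-y₁)² + (z₂-z₁)²]
  = √[3² + (-3)² + (-1)²]
  = √[9 + 9 + 1]
  = √19
  ≈ 4.359

4.359


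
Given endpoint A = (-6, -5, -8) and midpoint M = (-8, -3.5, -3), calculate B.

B = 2M - A
  = (2·(-8) - (-6), 2·(-3.5) - (-5), 2·(-3) - (-8))
  = (-16 + 6, -7 + 5, -6 + 8)
  = (-10, -2, 2)

(-10, -2, 2)


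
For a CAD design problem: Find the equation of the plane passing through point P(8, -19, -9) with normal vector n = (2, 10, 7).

The plane through P with normal n = (a, b, c) satisfies n·(r - P) = 0,
i.e. ax + by + cz = a·x₀ + b·y₀ + c·z₀.
d = 2·8 + 10·(-19) + 7·(-9)
  = 16 - 190 - 63
  = -237
Equation: 2x + 10y + 7z = -237

2x + 10y + 7z = -237


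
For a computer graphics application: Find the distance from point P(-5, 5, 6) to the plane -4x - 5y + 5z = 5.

distance = |a·x₀ + b·y₀ + c·z₀ - d| / √(a² + b² + c²)
  = |(-4)·(-5) + (-5)·5 + 5·6 - 5| / √((-4)² + (-5)² + 5²)
  = |20 - 25 + 30 - 5| / √(16 + 25 + 25)
  = |20| / √66
  = 20 / 8.124
  ≈ 2.462

2.462


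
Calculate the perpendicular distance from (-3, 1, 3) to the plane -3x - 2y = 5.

distance = |a·x₀ + b·y₀ + c·z₀ - d| / √(a² + b² + c²)
  = |(-3)·(-3) + (-2)·1 + 0·3 - 5| / √((-3)² + (-2)² + 0²)
  = |9 - 2 + 0 - 5| / √(9 + 4 + 0)
  = |2| / √13
  = 2 / 3.606
  ≈ 0.5547

0.5547


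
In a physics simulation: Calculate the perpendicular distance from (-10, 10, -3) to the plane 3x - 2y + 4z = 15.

distance = |a·x₀ + b·y₀ + c·z₀ - d| / √(a² + b² + c²)
  = |3·(-10) + (-2)·10 + 4·(-3) - 15| / √(3² + (-2)² + 4²)
  = |-30 - 20 - 12 - 15| / √(9 + 4 + 16)
  = |-77| / √29
  = 77 / 5.385
  ≈ 14.3

14.3


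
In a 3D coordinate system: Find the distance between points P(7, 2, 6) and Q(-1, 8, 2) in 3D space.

d = √[(x₂-x₁)² + (y₂-y₁)² + (z₂-z₁)²]
  = √[(-8)² + 6² + (-4)²]
  = √[64 + 36 + 16]
  = √116
  ≈ 10.77

10.77


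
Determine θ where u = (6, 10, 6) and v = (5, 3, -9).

u·v = 6·5 + 10·3 + 6·(-9) = 30 + 30 - 54 = 6
|u| = √(6² + 10² + 6²) = √172 ≈ 13.11
|v| = √(5² + 3² + (-9)²) = √115 ≈ 10.72
cos θ = (u·v)/(|u||v|) = 6/(13.11·10.72) ≈ 0.04266
θ = arccos(0.04266) ≈ 87.55°

87.55°


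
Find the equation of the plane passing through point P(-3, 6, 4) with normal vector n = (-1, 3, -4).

The plane through P with normal n = (a, b, c) satisfies n·(r - P) = 0,
i.e. ax + by + cz = a·x₀ + b·y₀ + c·z₀.
d = (-1)·(-3) + 3·6 + (-4)·4
  = 3 + 18 - 16
  = 5
Equation: -x + 3y - 4z = 5

-x + 3y - 4z = 5


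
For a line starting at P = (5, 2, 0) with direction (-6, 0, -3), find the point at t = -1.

P(t) = P + t·d
  = (5 + (-6)·(-1), 2 + 0·(-1), 0 + (-3)·(-1))
  = (5 + 6, 2 + 0, 0 + 3)
  = (11, 2, 3)

(11, 2, 3)


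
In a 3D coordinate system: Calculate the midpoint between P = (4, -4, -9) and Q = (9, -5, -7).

M = ((x₁+x₂)/2, (y₁+y₂)/2, (z₁+z₂)/2)
  = ((4 + 9)/2, (-4 - 5)/2, (-9 - 7)/2)
  = (13/2, -9/2, -16/2)
  = (6.5, -4.5, -8)

(6.5, -4.5, -8)


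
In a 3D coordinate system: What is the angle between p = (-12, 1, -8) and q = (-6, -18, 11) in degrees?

p·q = (-12)·(-6) + 1·(-18) + (-8)·11 = 72 - 18 - 88 = -34
|p| = √((-12)² + 1² + (-8)²) = √209 ≈ 14.46
|q| = √((-6)² + (-18)² + 11²) = √481 ≈ 21.93
cos θ = (p·q)/(|p||q|) = -34/(14.46·21.93) ≈ -0.1072
θ = arccos(-0.1072) ≈ 96.16°

96.16°


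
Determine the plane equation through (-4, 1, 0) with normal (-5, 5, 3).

The plane through P with normal n = (a, b, c) satisfies n·(r - P) = 0,
i.e. ax + by + cz = a·x₀ + b·y₀ + c·z₀.
d = (-5)·(-4) + 5·1 + 3·0
  = 20 + 5 + 0
  = 25
Equation: -5x + 5y + 3z = 25

-5x + 5y + 3z = 25


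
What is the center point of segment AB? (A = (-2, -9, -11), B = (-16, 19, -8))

M = ((x₁+x₂)/2, (y₁+y₂)/2, (z₁+z₂)/2)
  = ((-2 - 16)/2, (-9 + 19)/2, (-11 - 8)/2)
  = (-18/2, 10/2, -19/2)
  = (-9, 5, -9.5)

(-9, 5, -9.5)


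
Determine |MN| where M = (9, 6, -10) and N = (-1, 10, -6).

d = √[(x₂-x₁)² + (y₂-y₁)² + (z₂-z₁)²]
  = √[(-10)² + 4² + 4²]
  = √[100 + 16 + 16]
  = √132
  ≈ 11.49

11.49


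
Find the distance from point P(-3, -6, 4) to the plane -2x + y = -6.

distance = |a·x₀ + b·y₀ + c·z₀ - d| / √(a² + b² + c²)
  = |(-2)·(-3) + 1·(-6) + 0·4 - (-6)| / √((-2)² + 1² + 0²)
  = |6 - 6 + 0 + 6| / √(4 + 1 + 0)
  = |6| / √5
  = 6 / 2.236
  ≈ 2.683

2.683


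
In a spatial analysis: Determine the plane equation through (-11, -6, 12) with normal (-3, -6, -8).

The plane through P with normal n = (a, b, c) satisfies n·(r - P) = 0,
i.e. ax + by + cz = a·x₀ + b·y₀ + c·z₀.
d = (-3)·(-11) + (-6)·(-6) + (-8)·12
  = 33 + 36 - 96
  = -27
Equation: -3x - 6y - 8z = -27

-3x - 6y - 8z = -27


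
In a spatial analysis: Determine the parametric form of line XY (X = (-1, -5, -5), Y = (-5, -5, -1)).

Direction vector d = Y - X = (-5 + 1, -5 + 5, -1 + 5) = (-4, 0, 4)
Parametric form r = X + t·d:
x = -1 - 4t, y = -5, z = -5 + 4t

x = -1 - 4t, y = -5, z = -5 + 4t


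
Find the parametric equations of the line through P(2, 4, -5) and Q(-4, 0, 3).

Direction vector d = Q - P = (-4 - 2, 0 - 4, 3 + 5) = (-6, -4, 8)
Parametric form r = P + t·d:
x = 2 - 6t, y = 4 - 4t, z = -5 + 8t

x = 2 - 6t, y = 4 - 4t, z = -5 + 8t


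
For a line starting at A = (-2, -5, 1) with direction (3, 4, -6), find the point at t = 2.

P(t) = A + t·d
  = (-2 + 3·2, -5 + 4·2, 1 + (-6)·2)
  = (-2 + 6, -5 + 8, 1 - 12)
  = (4, 3, -11)

(4, 3, -11)


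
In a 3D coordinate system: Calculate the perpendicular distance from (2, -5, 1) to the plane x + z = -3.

distance = |a·x₀ + b·y₀ + c·z₀ - d| / √(a² + b² + c²)
  = |1·2 + 0·(-5) + 1·1 - (-3)| / √(1² + 0² + 1²)
  = |2 + 0 + 1 + 3| / √(1 + 0 + 1)
  = |6| / √2
  = 6 / 1.414
  ≈ 4.243

4.243


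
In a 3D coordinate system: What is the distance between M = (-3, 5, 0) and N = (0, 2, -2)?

d = √[(x₂-x₁)² + (y₂-y₁)² + (z₂-z₁)²]
  = √[3² + (-3)² + (-2)²]
  = √[9 + 9 + 4]
  = √22
  ≈ 4.69

4.69


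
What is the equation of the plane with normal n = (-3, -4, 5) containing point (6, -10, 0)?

The plane through P with normal n = (a, b, c) satisfies n·(r - P) = 0,
i.e. ax + by + cz = a·x₀ + b·y₀ + c·z₀.
d = (-3)·6 + (-4)·(-10) + 5·0
  = -18 + 40 + 0
  = 22
Equation: -3x - 4y + 5z = 22

-3x - 4y + 5z = 22


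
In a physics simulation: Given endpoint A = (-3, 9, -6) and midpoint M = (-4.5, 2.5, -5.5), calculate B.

B = 2M - A
  = (2·(-4.5) - (-3), 2·2.5 - 9, 2·(-5.5) - (-6))
  = (-9 + 3, 5 - 9, -11 + 6)
  = (-6, -4, -5)

(-6, -4, -5)


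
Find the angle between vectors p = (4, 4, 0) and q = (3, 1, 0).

p·q = 4·3 + 4·1 + 0·0 = 12 + 4 + 0 = 16
|p| = √(4² + 4² + 0²) = √32 ≈ 5.657
|q| = √(3² + 1² + 0²) = √10 ≈ 3.162
cos θ = (p·q)/(|p||q|) = 16/(5.657·3.162) ≈ 0.8944
θ = arccos(0.8944) ≈ 26.57°

26.57°


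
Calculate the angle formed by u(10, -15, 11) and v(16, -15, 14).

u·v = 10·16 + (-15)·(-15) + 11·14 = 160 + 225 + 154 = 539
|u| = √(10² + (-15)² + 11²) = √446 ≈ 21.12
|v| = √(16² + (-15)² + 14²) = √677 ≈ 26.02
cos θ = (u·v)/(|u||v|) = 539/(21.12·26.02) ≈ 0.9809
θ = arccos(0.9809) ≈ 11.21°

11.21°


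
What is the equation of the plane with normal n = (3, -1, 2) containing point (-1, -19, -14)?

The plane through P with normal n = (a, b, c) satisfies n·(r - P) = 0,
i.e. ax + by + cz = a·x₀ + b·y₀ + c·z₀.
d = 3·(-1) + (-1)·(-19) + 2·(-14)
  = -3 + 19 - 28
  = -12
Equation: 3x - y + 2z = -12

3x - y + 2z = -12


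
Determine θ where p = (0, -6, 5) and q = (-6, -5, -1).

p·q = 0·(-6) + (-6)·(-5) + 5·(-1) = 0 + 30 - 5 = 25
|p| = √(0² + (-6)² + 5²) = √61 ≈ 7.81
|q| = √((-6)² + (-5)² + (-1)²) = √62 ≈ 7.874
cos θ = (p·q)/(|p||q|) = 25/(7.81·7.874) ≈ 0.4065
θ = arccos(0.4065) ≈ 66.01°

66.01°


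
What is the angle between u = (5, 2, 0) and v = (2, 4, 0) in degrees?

u·v = 5·2 + 2·4 + 0·0 = 10 + 8 + 0 = 18
|u| = √(5² + 2² + 0²) = √29 ≈ 5.385
|v| = √(2² + 4² + 0²) = √20 ≈ 4.472
cos θ = (u·v)/(|u||v|) = 18/(5.385·4.472) ≈ 0.7474
θ = arccos(0.7474) ≈ 41.63°

41.63°


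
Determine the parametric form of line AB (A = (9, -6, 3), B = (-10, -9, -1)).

Direction vector d = B - A = (-10 - 9, -9 + 6, -1 - 3) = (-19, -3, -4)
Parametric form r = A + t·d:
x = 9 - 19t, y = -6 - 3t, z = 3 - 4t

x = 9 - 19t, y = -6 - 3t, z = 3 - 4t


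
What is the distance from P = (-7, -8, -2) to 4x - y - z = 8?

distance = |a·x₀ + b·y₀ + c·z₀ - d| / √(a² + b² + c²)
  = |4·(-7) + (-1)·(-8) + (-1)·(-2) - 8| / √(4² + (-1)² + (-1)²)
  = |-28 + 8 + 2 - 8| / √(16 + 1 + 1)
  = |-26| / √18
  = 26 / 4.243
  ≈ 6.128

6.128


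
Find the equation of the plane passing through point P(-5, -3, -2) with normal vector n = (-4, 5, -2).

The plane through P with normal n = (a, b, c) satisfies n·(r - P) = 0,
i.e. ax + by + cz = a·x₀ + b·y₀ + c·z₀.
d = (-4)·(-5) + 5·(-3) + (-2)·(-2)
  = 20 - 15 + 4
  = 9
Equation: -4x + 5y - 2z = 9

-4x + 5y - 2z = 9


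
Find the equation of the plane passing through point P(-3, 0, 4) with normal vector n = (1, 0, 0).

The plane through P with normal n = (a, b, c) satisfies n·(r - P) = 0,
i.e. ax + by + cz = a·x₀ + b·y₀ + c·z₀.
d = 1·(-3) + 0·0 + 0·4
  = -3 + 0 + 0
  = -3
Equation: x = -3

x = -3


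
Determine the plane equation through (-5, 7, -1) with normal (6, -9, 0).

The plane through P with normal n = (a, b, c) satisfies n·(r - P) = 0,
i.e. ax + by + cz = a·x₀ + b·y₀ + c·z₀.
d = 6·(-5) + (-9)·7 + 0·(-1)
  = -30 - 63 + 0
  = -93
Equation: 6x - 9y = -93

6x - 9y = -93


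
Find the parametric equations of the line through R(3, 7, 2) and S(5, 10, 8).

Direction vector d = S - R = (5 - 3, 10 - 7, 8 - 2) = (2, 3, 6)
Parametric form r = R + t·d:
x = 3 + 2t, y = 7 + 3t, z = 2 + 6t

x = 3 + 2t, y = 7 + 3t, z = 2 + 6t


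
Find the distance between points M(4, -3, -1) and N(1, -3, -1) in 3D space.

d = √[(x₂-x₁)² + (y₂-y₁)² + (z₂-z₁)²]
  = √[(-3)² + 0² + 0²]
  = √[9 + 0 + 0]
  = √9
  ≈ 3

3


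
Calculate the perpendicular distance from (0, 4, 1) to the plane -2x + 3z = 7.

distance = |a·x₀ + b·y₀ + c·z₀ - d| / √(a² + b² + c²)
  = |(-2)·0 + 0·4 + 3·1 - 7| / √((-2)² + 0² + 3²)
  = |0 + 0 + 3 - 7| / √(4 + 0 + 9)
  = |-4| / √13
  = 4 / 3.606
  ≈ 1.109

1.109


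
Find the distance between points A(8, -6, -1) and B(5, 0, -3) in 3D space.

d = √[(x₂-x₁)² + (y₂-y₁)² + (z₂-z₁)²]
  = √[(-3)² + 6² + (-2)²]
  = √[9 + 36 + 4]
  = √49
  ≈ 7

7


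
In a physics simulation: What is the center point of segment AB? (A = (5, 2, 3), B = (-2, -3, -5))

M = ((x₁+x₂)/2, (y₁+y₂)/2, (z₁+z₂)/2)
  = ((5 - 2)/2, (2 - 3)/2, (3 - 5)/2)
  = (3/2, -1/2, -2/2)
  = (1.5, -0.5, -1)

(1.5, -0.5, -1)


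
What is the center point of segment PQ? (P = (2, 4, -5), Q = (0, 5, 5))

M = ((x₁+x₂)/2, (y₁+y₂)/2, (z₁+z₂)/2)
  = ((2 + 0)/2, (4 + 5)/2, (-5 + 5)/2)
  = (2/2, 9/2, 0/2)
  = (1, 4.5, 0)

(1, 4.5, 0)


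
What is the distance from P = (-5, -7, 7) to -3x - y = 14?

distance = |a·x₀ + b·y₀ + c·z₀ - d| / √(a² + b² + c²)
  = |(-3)·(-5) + (-1)·(-7) + 0·7 - 14| / √((-3)² + (-1)² + 0²)
  = |15 + 7 + 0 - 14| / √(9 + 1 + 0)
  = |8| / √10
  = 8 / 3.162
  ≈ 2.53

2.53


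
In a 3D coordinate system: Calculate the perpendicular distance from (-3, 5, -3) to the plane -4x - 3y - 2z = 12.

distance = |a·x₀ + b·y₀ + c·z₀ - d| / √(a² + b² + c²)
  = |(-4)·(-3) + (-3)·5 + (-2)·(-3) - 12| / √((-4)² + (-3)² + (-2)²)
  = |12 - 15 + 6 - 12| / √(16 + 9 + 4)
  = |-9| / √29
  = 9 / 5.385
  ≈ 1.671

1.671


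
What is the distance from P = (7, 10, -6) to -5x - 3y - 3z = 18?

distance = |a·x₀ + b·y₀ + c·z₀ - d| / √(a² + b² + c²)
  = |(-5)·7 + (-3)·10 + (-3)·(-6) - 18| / √((-5)² + (-3)² + (-3)²)
  = |-35 - 30 + 18 - 18| / √(25 + 9 + 9)
  = |-65| / √43
  = 65 / 6.557
  ≈ 9.912

9.912
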